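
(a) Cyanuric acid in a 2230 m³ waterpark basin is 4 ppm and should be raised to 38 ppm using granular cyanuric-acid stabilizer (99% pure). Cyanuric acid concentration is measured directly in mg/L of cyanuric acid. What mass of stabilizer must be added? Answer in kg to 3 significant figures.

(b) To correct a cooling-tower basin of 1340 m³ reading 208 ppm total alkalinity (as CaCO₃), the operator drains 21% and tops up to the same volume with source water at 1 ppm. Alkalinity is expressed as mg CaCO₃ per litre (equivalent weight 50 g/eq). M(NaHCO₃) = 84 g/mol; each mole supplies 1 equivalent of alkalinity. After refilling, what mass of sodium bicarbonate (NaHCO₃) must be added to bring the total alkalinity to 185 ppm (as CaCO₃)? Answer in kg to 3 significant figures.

(a) Volume: 2230 m³ = 2,230,000 L.
(a) CYA to add: (38 − 4) = 34 mg/L × 2,230,000 L = 75,820 g cyanuric acid.
(a) At 99% purity: 75,820 / 0.99 = 76,590 g product.

(b) Volume: 1340 m³ = 1,340,000 L.
(b) After draining 21% and refilling: 208 × 0.79 + 1 × 0.21 = 164.53 ppm.
(b) Deficit to target: 185 − 164.53 = 20.47 mg/L.
(b) As CaCO₃: 20.47 mg/L × 1,340,000 L = 27,430 g; ÷ 50 g/eq ÷ 1 = 548.6 mol NaHCO₃.
(b) Mass: 548.6 × 84 = 46,080 g.

(a) 76.6 kg; (b) 46.1 kg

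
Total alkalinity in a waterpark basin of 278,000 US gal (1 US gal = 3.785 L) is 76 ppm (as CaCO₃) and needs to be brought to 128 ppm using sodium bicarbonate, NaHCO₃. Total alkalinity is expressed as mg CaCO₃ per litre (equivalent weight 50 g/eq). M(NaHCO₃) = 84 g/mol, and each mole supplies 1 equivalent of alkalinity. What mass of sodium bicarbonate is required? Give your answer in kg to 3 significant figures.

91.9 kg

Volume: 278,000 US gal × 3.785 L/gal = 1,052,230 L.
Alkalinity to add: (128 − 76) = 52 mg/L as CaCO₃ × 1,052,230 L = 54,720 g as CaCO₃.
Equivalents: 54,720 g ÷ 50 g/eq = 1094 eq.
NaHCO₃ supplies 1 eq per mole → 1094 mol.
Mass: 1094 mol × 84 g/mol = 91,920 g.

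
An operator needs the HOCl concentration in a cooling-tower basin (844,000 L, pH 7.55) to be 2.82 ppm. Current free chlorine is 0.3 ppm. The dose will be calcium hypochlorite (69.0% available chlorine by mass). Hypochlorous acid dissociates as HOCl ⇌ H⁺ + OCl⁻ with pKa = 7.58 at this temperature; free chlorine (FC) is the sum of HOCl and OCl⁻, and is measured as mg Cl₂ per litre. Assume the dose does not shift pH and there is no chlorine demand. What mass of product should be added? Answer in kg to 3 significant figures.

6.30 kg

[OCl⁻]/[HOCl] = 10^(pH − pKa) = 10^(7.55 − 7.58) = 0.9333; fraction as HOCl = 1/(1 + 0.9333) = 0.5173.
Free chlorine required for 2.82 ppm HOCl: 2.82 / 0.5173 = 5.452 ppm.
FC to add: 5.452 − 0.3 = 5.152 mg/L as Cl₂.
Cl₂ equivalent: 5.152 mg/L × 844,000 L = 4348 g.
Product at 69.0% available Cl: 4348 / 0.69 = 6302 g.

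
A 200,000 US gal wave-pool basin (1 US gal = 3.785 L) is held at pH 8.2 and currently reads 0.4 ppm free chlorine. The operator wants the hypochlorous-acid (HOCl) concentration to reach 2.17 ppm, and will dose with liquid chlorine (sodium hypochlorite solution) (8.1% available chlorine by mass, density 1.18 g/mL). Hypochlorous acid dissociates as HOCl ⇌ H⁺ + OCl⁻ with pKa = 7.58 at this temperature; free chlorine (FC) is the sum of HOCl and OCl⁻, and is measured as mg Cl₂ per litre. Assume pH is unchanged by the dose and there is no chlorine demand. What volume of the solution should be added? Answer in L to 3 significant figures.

Volume: 200,000 US gal × 3.785 L/gal = 757,000 L.
[OCl⁻]/[HOCl] = 10^(pH − pKa) = 10^(8.2 − 7.58) = 4.169; fraction as HOCl = 1/(1 + 4.169) = 0.1935.
Free chlorine required for 2.17 ppm HOCl: 2.17 / 0.1935 = 11.22 ppm.
FC to add: 11.22 − 0.4 = 10.82 mg/L as Cl₂.
Cl₂ equivalent: 10.82 mg/L × 757,000 L = 8188 g.
Product at 8.1% available Cl: 8188 / 0.081 = 101,100 g.
Volume: 101,100 g ÷ 1.18 g/mL = 85,660 mL.

85.7 L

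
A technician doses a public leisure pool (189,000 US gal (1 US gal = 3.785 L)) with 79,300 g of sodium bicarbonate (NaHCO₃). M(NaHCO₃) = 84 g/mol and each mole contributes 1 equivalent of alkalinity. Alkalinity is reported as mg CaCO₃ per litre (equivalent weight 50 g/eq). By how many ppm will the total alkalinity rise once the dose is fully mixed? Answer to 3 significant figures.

66.0 ppm

Volume: 189,000 US gal × 3.785 L/gal = 715,365 L.
Moles of NaHCO₃: 79,300 g ÷ 84 g/mol = 944 mol → 944 eq of alkalinity.
As CaCO₃: 944 eq × 50 g/eq = 47,200 g.
Rise: 47,200 g / 715,365 L × 1000 = 65.98 mg/L.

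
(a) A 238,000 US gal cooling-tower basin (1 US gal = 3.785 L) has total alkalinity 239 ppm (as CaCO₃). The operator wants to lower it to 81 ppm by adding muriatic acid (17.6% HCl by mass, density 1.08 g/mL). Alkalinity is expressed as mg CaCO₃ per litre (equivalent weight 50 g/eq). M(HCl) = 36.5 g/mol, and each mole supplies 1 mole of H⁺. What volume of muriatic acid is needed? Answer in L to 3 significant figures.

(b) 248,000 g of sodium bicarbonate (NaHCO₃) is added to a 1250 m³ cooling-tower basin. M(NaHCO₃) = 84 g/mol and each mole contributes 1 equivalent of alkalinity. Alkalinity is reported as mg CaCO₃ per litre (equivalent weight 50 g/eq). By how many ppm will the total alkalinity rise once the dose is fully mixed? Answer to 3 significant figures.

(a) Volume: 238,000 US gal × 3.785 L/gal = 900,830 L.
(a) Alkalinity to neutralize: (239 − 81) = 158 mg/L as CaCO₃ × 900,830 L = 142,300 g as CaCO₃.
(a) Equivalents of H⁺ required: 142,300 ÷ 50 g/eq = 2847 eq = 2847 mol HCl.
(a) Mass of HCl: 2847 × 36.5 = 103,900 g.
(a) Mass of 17.6% solution: 103,900 / 0.176 = 590,400 g.
(a) Volume: 590,400 g ÷ 1.08 g/mL = 546,600 mL.

(b) Volume: 1250 m³ = 1,250,000 L.
(b) Moles of NaHCO₃: 248,000 g ÷ 84 g/mol = 2952 mol → 2952 eq of alkalinity.
(b) As CaCO₃: 2952 eq × 50 g/eq = 147,600 g.
(b) Rise: 147,600 g / 1,250,000 L × 1000 = 118.1 mg/L.

(a) 547 L; (b) 118 ppm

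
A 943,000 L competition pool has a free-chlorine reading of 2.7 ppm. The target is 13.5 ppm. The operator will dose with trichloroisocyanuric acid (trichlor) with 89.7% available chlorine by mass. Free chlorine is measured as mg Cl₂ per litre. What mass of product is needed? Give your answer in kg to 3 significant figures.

11.4 kg

Chlorine deficit: 13.5 − 2.7 = 10.8 ppm = 10.8 mg/L as Cl₂.
Cl₂ equivalent needed: 10.8 mg/L × 943,000 L = 10,180,000 mg = 10,180 g.
Product at 89.7% available chlorine: 10,180 / 0.897 = 11,350 g.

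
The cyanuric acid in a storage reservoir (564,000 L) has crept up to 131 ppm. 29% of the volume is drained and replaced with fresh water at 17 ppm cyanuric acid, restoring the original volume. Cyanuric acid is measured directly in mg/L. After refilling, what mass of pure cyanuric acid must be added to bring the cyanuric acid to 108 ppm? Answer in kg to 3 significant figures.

After draining 29% and refilling: 131 × 0.71 + 17 × 0.29 = 97.94 ppm.
Deficit to target: 108 − 97.94 = 10.06 mg/L.
Mass: 10.06 mg/L × 564,000 L = 5674 g cyanuric acid.

5.67 kg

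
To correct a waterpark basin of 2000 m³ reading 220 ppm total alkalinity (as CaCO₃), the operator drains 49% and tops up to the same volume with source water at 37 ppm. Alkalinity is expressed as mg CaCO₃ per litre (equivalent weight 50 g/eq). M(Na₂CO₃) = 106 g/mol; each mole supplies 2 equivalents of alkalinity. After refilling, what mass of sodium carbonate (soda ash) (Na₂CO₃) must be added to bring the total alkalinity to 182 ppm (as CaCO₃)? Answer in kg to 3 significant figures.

110 kg

Volume: 2000 m³ = 2,000,000 L.
After draining 49% and refilling: 220 × 0.51 + 37 × 0.49 = 130.33 ppm.
Deficit to target: 182 − 130.33 = 51.67 mg/L.
As CaCO₃: 51.67 mg/L × 2,000,000 L = 103,300 g; ÷ 50 g/eq ÷ 2 = 1033 mol Na₂CO₃.
Mass: 1033 × 106 = 109,500 g.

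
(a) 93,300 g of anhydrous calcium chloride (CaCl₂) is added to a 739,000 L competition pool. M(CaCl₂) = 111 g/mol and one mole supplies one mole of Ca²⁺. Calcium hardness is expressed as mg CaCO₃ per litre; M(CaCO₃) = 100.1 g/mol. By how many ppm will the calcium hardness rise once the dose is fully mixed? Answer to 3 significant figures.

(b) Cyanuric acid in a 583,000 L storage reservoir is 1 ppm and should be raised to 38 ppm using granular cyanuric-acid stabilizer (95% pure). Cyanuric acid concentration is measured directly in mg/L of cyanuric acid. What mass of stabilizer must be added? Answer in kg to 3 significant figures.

(a) 114 ppm; (b) 22.7 kg

(a) Moles of Ca²⁺: 93,300 g ÷ 111 g/mol = 840.5 mol.
(a) As CaCO₃: 840.5 mol × 100.1 g/mol = 84,140 g.
(a) Rise: 84,140 g / 739,000 L × 1000 = 113.9 mg/L.

(b) CYA to add: (38 − 1) = 37 mg/L × 583,000 L = 21,570 g cyanuric acid.
(b) At 95% purity: 21,570 / 0.95 = 22,710 g product.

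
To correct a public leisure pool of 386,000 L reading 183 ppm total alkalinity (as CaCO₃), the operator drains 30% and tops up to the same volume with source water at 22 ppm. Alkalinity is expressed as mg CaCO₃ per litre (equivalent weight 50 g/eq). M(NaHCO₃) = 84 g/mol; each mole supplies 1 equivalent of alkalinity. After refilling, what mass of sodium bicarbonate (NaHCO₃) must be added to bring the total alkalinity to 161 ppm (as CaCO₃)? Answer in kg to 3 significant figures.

17.1 kg

After draining 30% and refilling: 183 × 0.70 + 22 × 0.30 = 134.7 ppm.
Deficit to target: 161 − 134.7 = 26.3 mg/L.
As CaCO₃: 26.3 mg/L × 386,000 L = 10,150 g; ÷ 50 g/eq ÷ 1 = 203 mol NaHCO₃.
Mass: 203 × 84 = 17,060 g.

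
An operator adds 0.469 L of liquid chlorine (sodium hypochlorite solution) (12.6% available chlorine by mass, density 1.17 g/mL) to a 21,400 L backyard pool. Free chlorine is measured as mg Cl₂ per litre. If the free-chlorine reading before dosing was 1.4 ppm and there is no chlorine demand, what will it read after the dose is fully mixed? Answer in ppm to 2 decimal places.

Mass of solution: 0.469 L × 1000 mL/L × 1.17 g/mL = 548.7 g.
Available chlorine delivered: 548.7 g × 0.126 = 69.14 g as Cl₂.
Concentration rise: 69.14 g / 21,400 L = 3.231 mg/L = 3.23 ppm.
Final FC: 1.4 + 3.23 = 4.63 ppm.

4.63 ppm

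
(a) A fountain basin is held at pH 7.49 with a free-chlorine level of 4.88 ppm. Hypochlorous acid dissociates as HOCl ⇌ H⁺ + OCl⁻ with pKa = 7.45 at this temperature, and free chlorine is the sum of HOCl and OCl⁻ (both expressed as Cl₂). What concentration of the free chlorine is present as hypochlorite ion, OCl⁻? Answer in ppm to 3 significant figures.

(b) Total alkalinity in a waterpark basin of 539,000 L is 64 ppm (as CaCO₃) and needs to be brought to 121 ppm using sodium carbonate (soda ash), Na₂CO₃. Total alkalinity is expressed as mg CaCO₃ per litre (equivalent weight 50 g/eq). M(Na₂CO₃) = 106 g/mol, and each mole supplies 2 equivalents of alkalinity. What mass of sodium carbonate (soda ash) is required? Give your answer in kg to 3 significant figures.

(a) 2.55 ppm; (b) 32.6 kg

(a) [OCl⁻]/[HOCl] = 10^(pH − pKa) = 10^(7.49 − 7.45) = 10^0.04 = 1.096.
(a) Fraction as HOCl = 1 / (1 + 1.096) = 0.477.
(a) OCl⁻ = (1 − 0.477) × 4.88 ppm = 2.552 ppm.

(b) Alkalinity to add: (121 − 64) = 57 mg/L as CaCO₃ × 539,000 L = 30,720 g as CaCO₃.
(b) Equivalents: 30,720 g ÷ 50 g/eq = 614.5 eq.
(b) Each mole of Na₂CO₃ supplies 2 eq, so 614.5 / 2 = 307.2 mol.
(b) Mass: 307.2 mol × 106 g/mol = 32,570 g.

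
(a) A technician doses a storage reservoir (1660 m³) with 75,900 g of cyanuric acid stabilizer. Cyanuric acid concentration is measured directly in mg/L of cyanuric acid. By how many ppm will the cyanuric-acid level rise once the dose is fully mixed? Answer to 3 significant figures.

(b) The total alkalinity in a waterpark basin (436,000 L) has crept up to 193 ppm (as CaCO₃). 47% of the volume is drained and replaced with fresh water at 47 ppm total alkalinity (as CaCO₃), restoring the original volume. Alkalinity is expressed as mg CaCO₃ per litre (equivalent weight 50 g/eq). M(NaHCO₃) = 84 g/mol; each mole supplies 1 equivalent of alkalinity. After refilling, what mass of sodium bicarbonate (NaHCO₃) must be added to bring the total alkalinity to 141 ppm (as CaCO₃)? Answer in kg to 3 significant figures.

(a) Volume: 1660 m³ = 1,660,000 L.
(a) Rise: 75,900 g / 1,660,000 L × 1000 = 45.72 mg/L.

(b) After draining 47% and refilling: 193 × 0.53 + 47 × 0.47 = 124.38 ppm.
(b) Deficit to target: 141 − 124.38 = 16.62 mg/L.
(b) As CaCO₃: 16.62 mg/L × 436,000 L = 7246 g; ÷ 50 g/eq ÷ 1 = 144.9 mol NaHCO₃.
(b) Mass: 144.9 × 84 = 12,170 g.

(a) 45.7 ppm; (b) 12.2 kg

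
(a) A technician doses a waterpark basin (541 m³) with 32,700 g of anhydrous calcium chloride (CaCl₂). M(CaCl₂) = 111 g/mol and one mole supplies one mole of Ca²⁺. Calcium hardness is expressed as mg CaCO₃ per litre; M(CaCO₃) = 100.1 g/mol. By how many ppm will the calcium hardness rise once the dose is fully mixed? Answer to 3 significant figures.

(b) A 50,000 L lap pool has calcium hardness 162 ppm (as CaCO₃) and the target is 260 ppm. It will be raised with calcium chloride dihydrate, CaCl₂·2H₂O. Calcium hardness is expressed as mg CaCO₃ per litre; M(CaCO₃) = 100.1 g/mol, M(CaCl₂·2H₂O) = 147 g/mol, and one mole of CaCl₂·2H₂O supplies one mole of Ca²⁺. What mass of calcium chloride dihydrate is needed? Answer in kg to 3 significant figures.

(a) Volume: 541 m³ = 541,000 L.
(a) Moles of Ca²⁺: 32,700 g ÷ 111 g/mol = 294.6 mol.
(a) As CaCO₃: 294.6 mol × 100.1 g/mol = 29,490 g.
(a) Rise: 29,490 g / 541,000 L × 1000 = 54.51 mg/L.

(b) Hardness to add: (260 − 162) = 98 mg/L as CaCO₃ × 50,000 L = 4900 g as CaCO₃.
(b) Moles of Ca²⁺ (1 mol Ca²⁺ ≡ 1 mol CaCO₃): 4900 / 100.1 g/mol = 48.95 mol.
(b) Mass of CaCl₂·2H₂O: 48.95 × 147 = 7196 g.

(a) 54.5 ppm; (b) 7.20 kg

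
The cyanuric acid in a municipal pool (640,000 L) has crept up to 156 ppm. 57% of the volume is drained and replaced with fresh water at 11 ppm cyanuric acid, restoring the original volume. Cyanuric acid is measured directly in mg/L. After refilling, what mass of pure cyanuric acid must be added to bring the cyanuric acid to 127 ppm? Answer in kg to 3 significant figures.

34.3 kg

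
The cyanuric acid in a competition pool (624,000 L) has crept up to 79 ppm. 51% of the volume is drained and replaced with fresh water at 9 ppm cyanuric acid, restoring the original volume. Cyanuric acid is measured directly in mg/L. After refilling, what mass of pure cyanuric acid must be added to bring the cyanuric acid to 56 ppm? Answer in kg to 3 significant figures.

7.92 kg

After draining 51% and refilling: 79 × 0.49 + 9 × 0.51 = 43.3 ppm.
Deficit to target: 56 − 43.3 = 12.7 mg/L.
Mass: 12.7 mg/L × 624,000 L = 7925 g cyanuric acid.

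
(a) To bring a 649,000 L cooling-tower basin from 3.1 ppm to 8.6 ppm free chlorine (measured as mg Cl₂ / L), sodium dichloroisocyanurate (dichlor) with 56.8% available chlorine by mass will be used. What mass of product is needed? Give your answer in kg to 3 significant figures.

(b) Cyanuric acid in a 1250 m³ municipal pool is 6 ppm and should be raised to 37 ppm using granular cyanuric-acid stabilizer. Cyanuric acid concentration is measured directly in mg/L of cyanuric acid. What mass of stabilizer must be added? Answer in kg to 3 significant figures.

(a) 6.28 kg; (b) 38.8 kg

(a) Chlorine deficit: 8.6 − 3.1 = 5.5 ppm = 5.5 mg/L as Cl₂.
(a) Cl₂ equivalent needed: 5.5 mg/L × 649,000 L = 3,570,000 mg = 3570 g.
(a) Product at 56.8% available chlorine: 3570 / 0.568 = 6284 g.

(b) Volume: 1250 m³ = 1,250,000 L.
(b) CYA to add: (37 − 6) = 31 mg/L × 1,250,000 L = 38,750 g cyanuric acid.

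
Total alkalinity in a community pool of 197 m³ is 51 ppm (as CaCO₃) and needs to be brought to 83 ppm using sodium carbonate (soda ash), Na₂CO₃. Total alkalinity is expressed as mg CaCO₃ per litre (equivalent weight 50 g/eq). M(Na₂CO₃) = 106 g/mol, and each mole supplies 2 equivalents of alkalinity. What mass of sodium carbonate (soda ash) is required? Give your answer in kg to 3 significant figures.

6.68 kg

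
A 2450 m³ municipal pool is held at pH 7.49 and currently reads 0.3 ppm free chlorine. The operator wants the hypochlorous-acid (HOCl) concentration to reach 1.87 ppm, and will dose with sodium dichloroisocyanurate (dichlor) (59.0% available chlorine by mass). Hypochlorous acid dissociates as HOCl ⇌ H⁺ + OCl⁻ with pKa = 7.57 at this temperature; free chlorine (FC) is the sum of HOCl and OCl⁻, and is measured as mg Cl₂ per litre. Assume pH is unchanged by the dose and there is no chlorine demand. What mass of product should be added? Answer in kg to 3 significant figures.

Volume: 2450 m³ = 2,450,000 L.
[OCl⁻]/[HOCl] = 10^(pH − pKa) = 10^(7.49 − 7.57) = 0.8318; fraction as HOCl = 1/(1 + 0.8318) = 0.5459.
Free chlorine required for 1.87 ppm HOCl: 1.87 / 0.5459 = 3.425 ppm.
FC to add: 3.425 − 0.3 = 3.125 mg/L as Cl₂.
Cl₂ equivalent: 3.125 mg/L × 2,450,000 L = 7657 g.
Product at 59.0% available Cl: 7657 / 0.59 = 12,980 g.

13.0 kg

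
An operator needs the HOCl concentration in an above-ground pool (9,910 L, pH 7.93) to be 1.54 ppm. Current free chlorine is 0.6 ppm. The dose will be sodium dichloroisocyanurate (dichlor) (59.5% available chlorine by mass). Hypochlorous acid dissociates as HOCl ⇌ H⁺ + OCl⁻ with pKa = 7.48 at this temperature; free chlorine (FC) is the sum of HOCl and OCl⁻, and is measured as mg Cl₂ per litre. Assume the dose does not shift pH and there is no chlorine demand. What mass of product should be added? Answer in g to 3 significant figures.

87.9 g

[OCl⁻]/[HOCl] = 10^(pH − pKa) = 10^(7.93 − 7.48) = 2.818; fraction as HOCl = 1/(1 + 2.818) = 0.2619.
Free chlorine required for 1.54 ppm HOCl: 1.54 / 0.2619 = 5.88 ppm.
FC to add: 5.88 − 0.6 = 5.28 mg/L as Cl₂.
Cl₂ equivalent: 5.28 mg/L × 9,910 L = 52.33 g.
Product at 59.5% available Cl: 52.33 / 0.595 = 87.95 g.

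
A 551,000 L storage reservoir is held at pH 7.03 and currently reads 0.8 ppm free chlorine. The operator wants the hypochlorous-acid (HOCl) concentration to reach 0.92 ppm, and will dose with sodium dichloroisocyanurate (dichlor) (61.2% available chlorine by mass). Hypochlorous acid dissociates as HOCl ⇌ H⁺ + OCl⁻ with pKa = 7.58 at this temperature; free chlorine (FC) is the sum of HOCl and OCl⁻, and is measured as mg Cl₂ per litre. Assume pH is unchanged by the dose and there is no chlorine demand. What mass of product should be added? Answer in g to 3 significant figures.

341 g

[OCl⁻]/[HOCl] = 10^(pH − pKa) = 10^(7.03 − 7.58) = 0.2818; fraction as HOCl = 1/(1 + 0.2818) = 0.7801.
Free chlorine required for 0.92 ppm HOCl: 0.92 / 0.7801 = 1.179 ppm.
FC to add: 1.179 − 0.8 = 0.3793 mg/L as Cl₂.
Cl₂ equivalent: 0.3793 mg/L × 551,000 L = 209 g.
Product at 61.2% available Cl: 209 / 0.612 = 341.5 g.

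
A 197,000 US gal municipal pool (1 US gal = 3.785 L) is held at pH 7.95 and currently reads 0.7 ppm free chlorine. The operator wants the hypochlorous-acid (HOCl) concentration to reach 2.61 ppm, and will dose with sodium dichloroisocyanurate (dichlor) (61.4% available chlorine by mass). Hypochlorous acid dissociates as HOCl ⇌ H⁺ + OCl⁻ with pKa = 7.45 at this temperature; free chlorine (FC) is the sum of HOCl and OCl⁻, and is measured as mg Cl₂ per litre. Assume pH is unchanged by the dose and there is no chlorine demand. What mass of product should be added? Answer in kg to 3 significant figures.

12.3 kg

Volume: 197,000 US gal × 3.785 L/gal = 745,645 L.
[OCl⁻]/[HOCl] = 10^(pH − pKa) = 10^(7.95 − 7.45) = 3.162; fraction as HOCl = 1/(1 + 3.162) = 0.2403.
Free chlorine required for 2.61 ppm HOCl: 2.61 / 0.2403 = 10.86 ppm.
FC to add: 10.86 − 0.7 = 10.16 mg/L as Cl₂.
Cl₂ equivalent: 10.16 mg/L × 745,645 L = 7578 g.
Product at 61.4% available Cl: 7578 / 0.614 = 12,340 g.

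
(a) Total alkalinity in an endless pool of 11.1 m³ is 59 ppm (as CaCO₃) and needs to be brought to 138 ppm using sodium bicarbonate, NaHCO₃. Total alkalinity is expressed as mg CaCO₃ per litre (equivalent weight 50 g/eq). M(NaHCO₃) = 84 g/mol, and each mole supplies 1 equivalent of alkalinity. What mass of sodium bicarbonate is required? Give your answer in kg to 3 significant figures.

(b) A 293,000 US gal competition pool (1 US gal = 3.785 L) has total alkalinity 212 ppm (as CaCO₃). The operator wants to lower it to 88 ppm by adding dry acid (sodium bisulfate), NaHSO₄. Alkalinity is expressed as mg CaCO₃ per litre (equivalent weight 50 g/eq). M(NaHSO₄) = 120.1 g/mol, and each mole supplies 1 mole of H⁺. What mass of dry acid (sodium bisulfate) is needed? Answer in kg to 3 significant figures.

(a) 1.47 kg; (b) 330 kg

(a) Volume: 11.1 m³ = 11,100 L.
(a) Alkalinity to add: (138 − 59) = 79 mg/L as CaCO₃ × 11,100 L = 876.9 g as CaCO₃.
(a) Equivalents: 876.9 g ÷ 50 g/eq = 17.54 eq.
(a) NaHCO₃ supplies 1 eq per mole → 17.54 mol.
(a) Mass: 17.54 mol × 84 g/mol = 1473 g.

(b) Volume: 293,000 US gal × 3.785 L/gal = 1,109,005 L.
(b) Alkalinity to neutralize: (212 − 88) = 124 mg/L as CaCO₃ × 1,109,005 L = 137,500 g as CaCO₃.
(b) Equivalents of H⁺ required: 137,500 ÷ 50 g/eq = 2750 eq = 2750 mol NaHSO₄.
(b) Mass of NaHSO₄: 2750 × 120.1 = 330,300 g.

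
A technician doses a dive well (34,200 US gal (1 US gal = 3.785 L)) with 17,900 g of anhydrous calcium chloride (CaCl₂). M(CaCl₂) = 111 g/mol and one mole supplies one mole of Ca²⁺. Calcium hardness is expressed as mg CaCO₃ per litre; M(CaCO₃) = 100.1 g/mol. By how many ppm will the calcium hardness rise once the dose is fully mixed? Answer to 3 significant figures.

Volume: 34,200 US gal × 3.785 L/gal = 129,447 L.
Moles of Ca²⁺: 17,900 g ÷ 111 g/mol = 161.3 mol.
As CaCO₃: 161.3 mol × 100.1 g/mol = 16,140 g.
Rise: 16,140 g / 129,447 L × 1000 = 124.7 mg/L.

125 ppm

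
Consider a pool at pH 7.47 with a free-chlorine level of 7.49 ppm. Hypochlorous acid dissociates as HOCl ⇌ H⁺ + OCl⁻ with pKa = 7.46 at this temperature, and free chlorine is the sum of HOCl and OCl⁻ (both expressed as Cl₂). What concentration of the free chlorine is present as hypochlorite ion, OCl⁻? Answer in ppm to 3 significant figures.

[OCl⁻]/[HOCl] = 10^(pH − pKa) = 10^(7.47 − 7.46) = 10^0.01 = 1.023.
Fraction as HOCl = 1 / (1 + 1.023) = 0.4942.
OCl⁻ = (1 − 0.4942) × 7.49 ppm = 3.788 ppm.

3.79 ppm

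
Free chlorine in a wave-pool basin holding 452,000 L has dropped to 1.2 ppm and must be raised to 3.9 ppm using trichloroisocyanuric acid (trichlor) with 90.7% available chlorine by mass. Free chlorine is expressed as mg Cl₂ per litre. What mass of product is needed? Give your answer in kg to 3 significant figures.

1.35 kg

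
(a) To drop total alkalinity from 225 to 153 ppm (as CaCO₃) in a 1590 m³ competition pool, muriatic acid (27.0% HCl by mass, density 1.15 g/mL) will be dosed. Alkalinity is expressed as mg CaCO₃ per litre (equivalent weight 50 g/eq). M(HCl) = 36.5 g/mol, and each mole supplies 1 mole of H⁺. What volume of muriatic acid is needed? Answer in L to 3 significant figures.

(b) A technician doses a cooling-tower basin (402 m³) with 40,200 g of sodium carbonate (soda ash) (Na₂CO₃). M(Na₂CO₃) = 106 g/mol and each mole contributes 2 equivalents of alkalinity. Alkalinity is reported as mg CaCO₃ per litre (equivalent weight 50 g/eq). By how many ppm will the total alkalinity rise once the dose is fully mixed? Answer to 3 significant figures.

(a) Volume: 1590 m³ = 1,590,000 L.
(a) Alkalinity to neutralize: (225 − 153) = 72 mg/L as CaCO₃ × 1,590,000 L = 114,500 g as CaCO₃.
(a) Equivalents of H⁺ required: 114,500 ÷ 50 g/eq = 2290 eq = 2290 mol HCl.
(a) Mass of HCl: 2290 × 36.5 = 83,570 g.
(a) Mass of 27.0% solution: 83,570 / 0.27 = 309,500 g.
(a) Volume: 309,500 g ÷ 1.15 g/mL = 269,100 mL.

(b) Volume: 402 m³ = 402,000 L.
(b) Moles of Na₂CO₃: 40,200 g ÷ 106 g/mol = 379.2 mol → 758.5 eq of alkalinity.
(b) As CaCO₃: 758.5 eq × 50 g/eq = 37,920 g.
(b) Rise: 37,920 g / 402,000 L × 1000 = 94.34 mg/L.

(a) 269 L; (b) 94.3 ppm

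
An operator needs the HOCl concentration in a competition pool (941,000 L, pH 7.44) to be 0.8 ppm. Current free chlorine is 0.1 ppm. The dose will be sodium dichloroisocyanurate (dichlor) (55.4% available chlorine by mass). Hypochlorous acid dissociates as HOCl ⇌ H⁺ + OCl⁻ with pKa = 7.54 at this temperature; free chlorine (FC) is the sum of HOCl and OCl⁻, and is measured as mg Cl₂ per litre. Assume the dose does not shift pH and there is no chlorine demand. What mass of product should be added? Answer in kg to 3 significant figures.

[OCl⁻]/[HOCl] = 10^(pH − pKa) = 10^(7.44 − 7.54) = 0.7943; fraction as HOCl = 1/(1 + 0.7943) = 0.5573.
Free chlorine required for 0.8 ppm HOCl: 0.8 / 0.5573 = 1.435 ppm.
FC to add: 1.435 − 0.1 = 1.335 mg/L as Cl₂.
Cl₂ equivalent: 1.335 mg/L × 941,000 L = 1257 g.
Product at 55.4% available Cl: 1257 / 0.554 = 2268 g.

2.27 kg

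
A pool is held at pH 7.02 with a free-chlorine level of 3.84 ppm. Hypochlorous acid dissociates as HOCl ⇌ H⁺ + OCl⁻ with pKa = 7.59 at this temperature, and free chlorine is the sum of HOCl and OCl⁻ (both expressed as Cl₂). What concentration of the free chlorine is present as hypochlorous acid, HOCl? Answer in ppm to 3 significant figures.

3.03 ppm

[OCl⁻]/[HOCl] = 10^(pH − pKa) = 10^(7.02 − 7.59) = 10^-0.57 = 0.2692.
Fraction as HOCl = 1 / (1 + 0.2692) = 0.7879.
HOCl = 0.7879 × 3.84 ppm = 3.026 ppm.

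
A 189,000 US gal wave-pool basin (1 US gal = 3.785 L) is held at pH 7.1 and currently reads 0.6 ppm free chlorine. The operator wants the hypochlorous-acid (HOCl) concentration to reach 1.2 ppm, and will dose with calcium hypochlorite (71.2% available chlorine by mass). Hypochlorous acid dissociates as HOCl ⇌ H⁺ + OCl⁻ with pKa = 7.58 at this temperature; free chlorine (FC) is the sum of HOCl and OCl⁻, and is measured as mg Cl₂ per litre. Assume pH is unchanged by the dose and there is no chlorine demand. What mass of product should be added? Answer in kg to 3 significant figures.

1.00 kg

Volume: 189,000 US gal × 3.785 L/gal = 715,365 L.
[OCl⁻]/[HOCl] = 10^(pH − pKa) = 10^(7.1 − 7.58) = 0.3311; fraction as HOCl = 1/(1 + 0.3311) = 0.7512.
Free chlorine required for 1.2 ppm HOCl: 1.2 / 0.7512 = 1.597 ppm.
FC to add: 1.597 − 0.6 = 0.9974 mg/L as Cl₂.
Cl₂ equivalent: 0.9974 mg/L × 715,365 L = 713.5 g.
Product at 71.2% available Cl: 713.5 / 0.712 = 1002 g.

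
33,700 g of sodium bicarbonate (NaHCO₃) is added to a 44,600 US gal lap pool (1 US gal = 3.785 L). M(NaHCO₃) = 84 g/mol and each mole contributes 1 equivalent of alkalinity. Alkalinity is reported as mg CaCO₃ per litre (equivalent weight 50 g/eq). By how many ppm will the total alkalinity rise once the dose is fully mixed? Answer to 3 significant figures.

119 ppm

Volume: 44,600 US gal × 3.785 L/gal = 168,811 L.
Moles of NaHCO₃: 33,700 g ÷ 84 g/mol = 401.2 mol → 401.2 eq of alkalinity.
As CaCO₃: 401.2 eq × 50 g/eq = 20,060 g.
Rise: 20,060 g / 168,811 L × 1000 = 118.8 mg/L.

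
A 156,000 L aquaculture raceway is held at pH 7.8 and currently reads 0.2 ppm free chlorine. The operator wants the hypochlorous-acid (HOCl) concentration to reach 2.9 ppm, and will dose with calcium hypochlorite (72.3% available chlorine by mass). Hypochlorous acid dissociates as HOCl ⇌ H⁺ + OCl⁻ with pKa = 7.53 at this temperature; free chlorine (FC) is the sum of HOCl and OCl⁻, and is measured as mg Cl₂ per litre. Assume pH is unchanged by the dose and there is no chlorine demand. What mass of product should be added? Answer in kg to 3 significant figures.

1.75 kg

[OCl⁻]/[HOCl] = 10^(pH − pKa) = 10^(7.8 − 7.53) = 1.862; fraction as HOCl = 1/(1 + 1.862) = 0.3494.
Free chlorine required for 2.9 ppm HOCl: 2.9 / 0.3494 = 8.3 ppm.
FC to add: 8.3 − 0.2 = 8.1 mg/L as Cl₂.
Cl₂ equivalent: 8.1 mg/L × 156,000 L = 1264 g.
Product at 72.3% available Cl: 1264 / 0.723 = 1748 g.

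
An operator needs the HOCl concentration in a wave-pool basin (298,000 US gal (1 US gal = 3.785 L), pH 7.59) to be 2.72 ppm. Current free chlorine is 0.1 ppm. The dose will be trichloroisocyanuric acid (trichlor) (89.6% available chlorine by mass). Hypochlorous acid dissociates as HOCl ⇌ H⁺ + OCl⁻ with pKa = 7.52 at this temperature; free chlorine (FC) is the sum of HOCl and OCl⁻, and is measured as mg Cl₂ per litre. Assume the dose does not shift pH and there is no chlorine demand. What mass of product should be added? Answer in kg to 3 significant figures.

7.32 kg

Volume: 298,000 US gal × 3.785 L/gal = 1,127,930 L.
[OCl⁻]/[HOCl] = 10^(pH − pKa) = 10^(7.59 − 7.52) = 1.175; fraction as HOCl = 1/(1 + 1.175) = 0.4598.
Free chlorine required for 2.72 ppm HOCl: 2.72 / 0.4598 = 5.916 ppm.
FC to add: 5.916 − 0.1 = 5.816 mg/L as Cl₂.
Cl₂ equivalent: 5.816 mg/L × 1,127,930 L = 6560 g.
Product at 89.6% available Cl: 6560 / 0.896 = 7321 g.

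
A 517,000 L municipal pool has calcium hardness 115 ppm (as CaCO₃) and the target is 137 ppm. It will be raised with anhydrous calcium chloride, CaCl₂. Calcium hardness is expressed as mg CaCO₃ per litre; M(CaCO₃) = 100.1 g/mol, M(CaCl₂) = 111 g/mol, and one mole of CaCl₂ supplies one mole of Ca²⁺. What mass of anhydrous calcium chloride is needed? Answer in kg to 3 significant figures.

Hardness to add: (137 − 115) = 22 mg/L as CaCO₃ × 517,000 L = 11,370 g as CaCO₃.
Moles of Ca²⁺ (1 mol Ca²⁺ ≡ 1 mol CaCO₃): 11,370 / 100.1 g/mol = 113.6 mol.
Mass of CaCl₂: 113.6 × 111 = 12,610 g.

12.6 kg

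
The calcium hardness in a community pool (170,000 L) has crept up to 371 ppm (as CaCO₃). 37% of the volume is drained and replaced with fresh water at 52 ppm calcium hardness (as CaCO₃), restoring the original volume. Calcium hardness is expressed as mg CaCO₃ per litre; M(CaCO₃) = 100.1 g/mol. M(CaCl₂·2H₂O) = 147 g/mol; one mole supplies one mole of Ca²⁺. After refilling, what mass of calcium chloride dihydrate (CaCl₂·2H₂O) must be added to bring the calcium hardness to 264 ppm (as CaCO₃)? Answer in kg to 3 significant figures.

2.75 kg

After draining 37% and refilling: 371 × 0.63 + 52 × 0.37 = 252.97 ppm.
Deficit to target: 264 − 252.97 = 11.03 mg/L.
As CaCO₃: 11.03 mg/L × 170,000 L = 1875 g; ÷ 100.1 = 18.73 mol Ca²⁺.
Mass: 18.73 × 147 = 2754 g.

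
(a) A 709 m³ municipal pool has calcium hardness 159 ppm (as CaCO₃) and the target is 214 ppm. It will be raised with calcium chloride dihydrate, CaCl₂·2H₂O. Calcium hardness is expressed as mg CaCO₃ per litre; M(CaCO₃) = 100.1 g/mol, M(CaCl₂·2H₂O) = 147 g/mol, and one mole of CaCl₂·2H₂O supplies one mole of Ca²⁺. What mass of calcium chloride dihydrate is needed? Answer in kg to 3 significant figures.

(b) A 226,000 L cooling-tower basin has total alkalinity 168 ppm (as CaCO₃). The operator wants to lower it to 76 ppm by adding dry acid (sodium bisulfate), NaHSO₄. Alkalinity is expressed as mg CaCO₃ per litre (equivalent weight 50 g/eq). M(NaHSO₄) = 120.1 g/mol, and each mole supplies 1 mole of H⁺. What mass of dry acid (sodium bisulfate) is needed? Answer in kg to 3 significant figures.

(a) 57.3 kg; (b) 49.9 kg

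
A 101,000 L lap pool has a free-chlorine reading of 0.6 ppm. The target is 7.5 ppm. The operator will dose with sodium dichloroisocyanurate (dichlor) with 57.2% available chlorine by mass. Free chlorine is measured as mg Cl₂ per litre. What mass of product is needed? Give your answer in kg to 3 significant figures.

Chlorine deficit: 7.5 − 0.6 = 6.9 ppm = 6.9 mg/L as Cl₂.
Cl₂ equivalent needed: 6.9 mg/L × 101,000 L = 696,900 mg = 696.9 g.
Product at 57.2% available chlorine: 696.9 / 0.572 = 1218 g.

1.22 kg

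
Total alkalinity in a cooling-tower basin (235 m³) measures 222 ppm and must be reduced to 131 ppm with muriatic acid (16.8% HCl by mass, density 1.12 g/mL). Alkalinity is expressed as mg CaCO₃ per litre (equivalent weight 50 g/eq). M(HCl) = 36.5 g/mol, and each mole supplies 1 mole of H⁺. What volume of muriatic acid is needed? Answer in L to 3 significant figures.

Volume: 235 m³ = 235,000 L.
Alkalinity to neutralize: (222 − 131) = 91 mg/L as CaCO₃ × 235,000 L = 21,380 g as CaCO₃.
Equivalents of H⁺ required: 21,380 ÷ 50 g/eq = 427.7 eq = 427.7 mol HCl.
Mass of HCl: 427.7 × 36.5 = 15,610 g.
Mass of 16.8% solution: 15,610 / 0.168 = 92,920 g.
Volume: 92,920 g ÷ 1.12 g/mL = 82,970 mL.

83.0 L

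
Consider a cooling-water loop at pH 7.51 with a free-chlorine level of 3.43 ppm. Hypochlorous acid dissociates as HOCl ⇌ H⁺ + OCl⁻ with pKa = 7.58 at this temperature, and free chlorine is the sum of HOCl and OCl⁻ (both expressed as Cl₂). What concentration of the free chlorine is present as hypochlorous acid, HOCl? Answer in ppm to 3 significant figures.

1.85 ppm

[OCl⁻]/[HOCl] = 10^(pH − pKa) = 10^(7.51 − 7.58) = 10^-0.07 = 0.8511.
Fraction as HOCl = 1 / (1 + 0.8511) = 0.5402.
HOCl = 0.5402 × 3.43 ppm = 1.853 ppm.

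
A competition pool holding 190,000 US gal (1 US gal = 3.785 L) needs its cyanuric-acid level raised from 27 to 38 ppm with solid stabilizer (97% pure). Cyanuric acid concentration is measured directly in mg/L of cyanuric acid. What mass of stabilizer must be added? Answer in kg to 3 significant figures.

Volume: 190,000 US gal × 3.785 L/gal = 719,150 L.
CYA to add: (38 − 27) = 11 mg/L × 719,150 L = 7911 g cyanuric acid.
At 97% purity: 7911 / 0.97 = 8155 g product.

8.16 kg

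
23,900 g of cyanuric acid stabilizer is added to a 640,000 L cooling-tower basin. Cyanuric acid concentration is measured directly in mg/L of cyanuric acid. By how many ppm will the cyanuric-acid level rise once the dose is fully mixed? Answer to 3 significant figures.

Rise: 23,900 g / 640,000 L × 1000 = 37.34 mg/L.

37.3 ppm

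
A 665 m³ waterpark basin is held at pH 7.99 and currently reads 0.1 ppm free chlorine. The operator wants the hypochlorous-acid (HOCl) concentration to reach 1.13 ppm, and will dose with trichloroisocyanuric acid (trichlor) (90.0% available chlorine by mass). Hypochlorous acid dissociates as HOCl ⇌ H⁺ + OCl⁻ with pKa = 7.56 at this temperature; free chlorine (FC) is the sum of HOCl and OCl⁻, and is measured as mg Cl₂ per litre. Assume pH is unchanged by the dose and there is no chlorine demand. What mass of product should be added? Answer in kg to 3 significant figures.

Volume: 665 m³ = 665,000 L.
[OCl⁻]/[HOCl] = 10^(pH − pKa) = 10^(7.99 − 7.56) = 2.692; fraction as HOCl = 1/(1 + 2.692) = 0.2709.
Free chlorine required for 1.13 ppm HOCl: 1.13 / 0.2709 = 4.171 ppm.
FC to add: 4.171 − 0.1 = 4.071 mg/L as Cl₂.
Cl₂ equivalent: 4.071 mg/L × 665,000 L = 2708 g.
Product at 90.0% available Cl: 2708 / 0.9 = 3008 g.

3.01 kg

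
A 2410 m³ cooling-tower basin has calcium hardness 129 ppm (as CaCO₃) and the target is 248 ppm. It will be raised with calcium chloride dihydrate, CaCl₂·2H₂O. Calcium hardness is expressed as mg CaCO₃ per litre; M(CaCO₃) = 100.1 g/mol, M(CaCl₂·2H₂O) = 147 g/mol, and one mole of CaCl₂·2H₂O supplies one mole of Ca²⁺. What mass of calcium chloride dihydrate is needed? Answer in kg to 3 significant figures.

Volume: 2410 m³ = 2,410,000 L.
Hardness to add: (248 − 129) = 119 mg/L as CaCO₃ × 2,410,000 L = 286,800 g as CaCO₃.
Moles of Ca²⁺ (1 mol Ca²⁺ ≡ 1 mol CaCO₃): 286,800 / 100.1 g/mol = 2865 mol.
Mass of CaCl₂·2H₂O: 2865 × 147 = 421,200 g.

421 kg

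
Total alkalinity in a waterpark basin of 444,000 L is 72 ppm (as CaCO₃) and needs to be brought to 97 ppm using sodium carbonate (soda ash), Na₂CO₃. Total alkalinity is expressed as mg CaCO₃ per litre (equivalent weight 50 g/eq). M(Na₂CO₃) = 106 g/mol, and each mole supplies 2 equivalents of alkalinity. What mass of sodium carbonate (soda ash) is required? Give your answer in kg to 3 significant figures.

11.8 kg

Alkalinity to add: (97 − 72) = 25 mg/L as CaCO₃ × 444,000 L = 11,100 g as CaCO₃.
Equivalents: 11,100 g ÷ 50 g/eq = 222 eq.
Each mole of Na₂CO₃ supplies 2 eq, so 222 / 2 = 111 mol.
Mass: 111 mol × 106 g/mol = 11,770 g.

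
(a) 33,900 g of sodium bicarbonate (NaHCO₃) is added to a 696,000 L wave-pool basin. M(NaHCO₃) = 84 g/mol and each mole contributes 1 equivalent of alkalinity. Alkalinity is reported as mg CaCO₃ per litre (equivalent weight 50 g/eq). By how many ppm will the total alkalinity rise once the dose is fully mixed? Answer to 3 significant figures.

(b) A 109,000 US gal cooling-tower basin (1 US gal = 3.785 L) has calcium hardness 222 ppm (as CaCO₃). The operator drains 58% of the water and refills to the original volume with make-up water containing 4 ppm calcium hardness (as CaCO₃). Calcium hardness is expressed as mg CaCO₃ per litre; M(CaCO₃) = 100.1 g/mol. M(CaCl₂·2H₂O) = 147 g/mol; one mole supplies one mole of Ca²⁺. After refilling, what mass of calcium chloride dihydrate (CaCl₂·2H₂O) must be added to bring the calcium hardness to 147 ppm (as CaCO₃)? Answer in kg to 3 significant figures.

(a) 29.0 ppm; (b) 31.2 kg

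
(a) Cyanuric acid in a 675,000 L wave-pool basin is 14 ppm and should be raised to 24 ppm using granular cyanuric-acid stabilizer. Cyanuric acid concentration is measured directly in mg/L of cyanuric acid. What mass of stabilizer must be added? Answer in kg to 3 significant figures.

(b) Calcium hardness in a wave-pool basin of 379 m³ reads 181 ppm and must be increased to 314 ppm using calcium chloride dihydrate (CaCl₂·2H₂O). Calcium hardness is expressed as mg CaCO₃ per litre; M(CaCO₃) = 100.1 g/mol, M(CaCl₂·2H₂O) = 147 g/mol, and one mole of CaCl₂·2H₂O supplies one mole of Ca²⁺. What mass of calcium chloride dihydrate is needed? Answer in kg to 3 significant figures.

(a) 6.75 kg; (b) 74.0 kg

(a) CYA to add: (24 − 14) = 10 mg/L × 675,000 L = 6750 g cyanuric acid.

(b) Volume: 379 m³ = 379,000 L.
(b) Hardness to add: (314 − 181) = 133 mg/L as CaCO₃ × 379,000 L = 50,410 g as CaCO₃.
(b) Moles of Ca²⁺ (1 mol Ca²⁺ ≡ 1 mol CaCO₃): 50,410 / 100.1 g/mol = 503.6 mol.
(b) Mass of CaCl₂·2H₂O: 503.6 × 147 = 74,020 g.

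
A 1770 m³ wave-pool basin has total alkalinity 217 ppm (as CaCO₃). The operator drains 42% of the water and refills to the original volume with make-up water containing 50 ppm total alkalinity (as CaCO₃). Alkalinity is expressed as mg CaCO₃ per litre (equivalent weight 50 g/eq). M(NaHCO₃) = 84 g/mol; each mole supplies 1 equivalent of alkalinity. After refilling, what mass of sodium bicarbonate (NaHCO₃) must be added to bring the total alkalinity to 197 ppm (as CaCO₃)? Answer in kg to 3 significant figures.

149 kg

Volume: 1770 m³ = 1,770,000 L.
After draining 42% and refilling: 217 × 0.58 + 50 × 0.42 = 146.86 ppm.
Deficit to target: 197 − 146.86 = 50.14 mg/L.
As CaCO₃: 50.14 mg/L × 1,770,000 L = 88,750 g; ÷ 50 g/eq ÷ 1 = 1775 mol NaHCO₃.
Mass: 1775 × 84 = 149,100 g.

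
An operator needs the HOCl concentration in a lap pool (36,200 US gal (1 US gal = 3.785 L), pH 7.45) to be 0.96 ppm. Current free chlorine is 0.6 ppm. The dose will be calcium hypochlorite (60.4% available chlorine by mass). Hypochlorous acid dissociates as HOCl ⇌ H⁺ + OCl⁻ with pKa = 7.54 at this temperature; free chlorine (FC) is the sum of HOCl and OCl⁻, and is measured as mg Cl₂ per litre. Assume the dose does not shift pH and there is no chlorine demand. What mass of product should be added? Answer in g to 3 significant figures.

259 g

Volume: 36,200 US gal × 3.785 L/gal = 137,017 L.
[OCl⁻]/[HOCl] = 10^(pH − pKa) = 10^(7.45 − 7.54) = 0.8128; fraction as HOCl = 1/(1 + 0.8128) = 0.5516.
Free chlorine required for 0.96 ppm HOCl: 0.96 / 0.5516 = 1.74 ppm.
FC to add: 1.74 − 0.6 = 1.14 mg/L as Cl₂.
Cl₂ equivalent: 1.14 mg/L × 137,017 L = 156.2 g.
Product at 60.4% available Cl: 156.2 / 0.604 = 258.7 g.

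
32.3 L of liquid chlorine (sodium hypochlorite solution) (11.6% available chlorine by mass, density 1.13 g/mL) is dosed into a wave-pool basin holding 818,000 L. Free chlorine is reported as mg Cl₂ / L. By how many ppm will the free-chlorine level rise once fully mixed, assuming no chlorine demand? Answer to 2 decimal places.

Mass of solution: 32.3 L × 1000 mL/L × 1.13 g/mL = 36,500 g.
Available chlorine delivered: 36,500 g × 0.116 = 4234 g as Cl₂.
Concentration rise: 4234 g / 818,000 L = 5.176 mg/L = 5.18 ppm.

5.18 ppm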